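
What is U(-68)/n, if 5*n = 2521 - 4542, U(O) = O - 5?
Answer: 365/2021 ≈ 0.18060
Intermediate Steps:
U(O) = -5 + O
n = -2021/5 (n = (2521 - 4542)/5 = (⅕)*(-2021) = -2021/5 ≈ -404.20)
U(-68)/n = (-5 - 68)/(-2021/5) = -73*(-5/2021) = 365/2021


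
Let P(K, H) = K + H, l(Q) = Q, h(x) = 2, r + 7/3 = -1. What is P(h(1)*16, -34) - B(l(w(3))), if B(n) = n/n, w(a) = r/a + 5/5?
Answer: -3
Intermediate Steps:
r = -10/3 (r = -7/3 - 1 = -10/3 ≈ -3.3333)
w(a) = 1 - 10/(3*a) (w(a) = -10/(3*a) + 5/5 = -10/(3*a) + 5*(⅕) = -10/(3*a) + 1 = 1 - 10/(3*a))
P(K, H) = H + K
B(n) = 1
P(h(1)*16, -34) - B(l(w(3))) = (-34 + 2*16) - 1*1 = (-34 + 32) - 1 = -2 - 1 = -3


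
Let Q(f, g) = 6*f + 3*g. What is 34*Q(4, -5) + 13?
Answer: 319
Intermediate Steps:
Q(f, g) = 3*g + 6*f
34*Q(4, -5) + 13 = 34*(3*(-5) + 6*4) + 13 = 34*(-15 + 24) + 13 = 34*9 + 13 = 306 + 13 = 319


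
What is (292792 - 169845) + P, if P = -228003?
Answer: -105056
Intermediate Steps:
(292792 - 169845) + P = (292792 - 169845) - 228003 = 122947 - 228003 = -105056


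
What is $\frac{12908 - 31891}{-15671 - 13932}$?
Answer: $\frac{18983}{29603} \approx 0.64125$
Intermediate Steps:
$\frac{12908 - 31891}{-15671 - 13932} = - \frac{18983}{-29603} = \left(-18983\right) \left(- \frac{1}{29603}\right) = \frac{18983}{29603}$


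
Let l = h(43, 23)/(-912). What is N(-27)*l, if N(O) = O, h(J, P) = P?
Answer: 207/304 ≈ 0.68092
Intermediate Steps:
l = -23/912 (l = 23/(-912) = 23*(-1/912) = -23/912 ≈ -0.025219)
N(-27)*l = -27*(-23/912) = 207/304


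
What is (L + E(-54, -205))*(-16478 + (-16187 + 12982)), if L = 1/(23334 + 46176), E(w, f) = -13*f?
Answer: -1215386874711/23170 ≈ -5.2455e+7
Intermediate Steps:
L = 1/69510 ≈ 1.4386e-5
(L + E(-54, -205))*(-16478 + (-16187 + 12982)) = (1/69510 - 13*(-205))*(-16478 + (-16187 + 12982)) = (1/69510 + 2665)*(-16478 - 3205) = (185244151/69510)*(-19683) = -1215386874711/23170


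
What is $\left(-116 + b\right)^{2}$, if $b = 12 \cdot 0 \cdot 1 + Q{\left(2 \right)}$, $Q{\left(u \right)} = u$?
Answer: $12996$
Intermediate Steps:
$b = 2$ ($b = 12 \cdot 0 \cdot 1 + 2 = 12 \cdot 0 + 2 = 0 + 2 = 2$)
$\left(-116 + b\right)^{2} = \left(-116 + 2\right)^{2} = \left(-114\right)^{2} = 12996$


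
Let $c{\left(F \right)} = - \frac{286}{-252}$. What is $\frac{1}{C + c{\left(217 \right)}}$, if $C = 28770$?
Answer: $\frac{126}{3625163} \approx 3.4757 \cdot 10^{-5}$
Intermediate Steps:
$c{\left(F \right)} = \frac{143}{126}$ ($c{\left(F \right)} = \left(-286\right) \left(- \frac{1}{252}\right) = \frac{143}{126}$)
$\frac{1}{C + c{\left(217 \right)}} = \frac{1}{28770 + \frac{143}{126}} = \frac{1}{\frac{3625163}{126}} = \frac{126}{3625163}$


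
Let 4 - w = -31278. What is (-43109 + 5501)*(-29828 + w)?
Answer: -54682032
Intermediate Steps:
w = 31282 (w = 4 - 1*(-31278) = 4 + 31278 = 31282)
(-43109 + 5501)*(-29828 + w) = (-43109 + 5501)*(-29828 + 31282) = -37608*1454 = -54682032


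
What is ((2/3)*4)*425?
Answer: 3400/3 ≈ 1133.3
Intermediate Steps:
((2/3)*4)*425 = ((2*(⅓))*4)*425 = ((⅔)*4)*425 = (8/3)*425 = 3400/3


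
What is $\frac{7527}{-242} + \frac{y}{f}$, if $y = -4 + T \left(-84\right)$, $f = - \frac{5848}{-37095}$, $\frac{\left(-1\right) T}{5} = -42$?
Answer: $- \frac{9902126841}{88451} \approx -1.1195 \cdot 10^{5}$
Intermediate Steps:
$T = 210$ ($T = \left(-5\right) \left(-42\right) = 210$)
$f = \frac{5848}{37095}$ ($f = \left(-5848\right) \left(- \frac{1}{37095}\right) = \frac{5848}{37095} \approx 0.15765$)
$y = -17644$ ($y = -4 + 210 \left(-84\right) = -4 - 17640 = -17644$)
$\frac{7527}{-242} + \frac{y}{f} = \frac{7527}{-242} - \frac{17644}{\frac{5848}{37095}} = 7527 \left(- \frac{1}{242}\right) - \frac{163626045}{1462} = - \frac{7527}{242} - \frac{163626045}{1462} = - \frac{9902126841}{88451}$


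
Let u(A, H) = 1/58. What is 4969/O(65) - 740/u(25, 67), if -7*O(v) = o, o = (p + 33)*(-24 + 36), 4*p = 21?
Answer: -19735063/459 ≈ -42996.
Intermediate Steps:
u(A, H) = 1/58
p = 21/4 (p = (¼)*21 = 21/4 ≈ 5.2500)
o = 459 (o = (21/4 + 33)*(-24 + 36) = (153/4)*12 = 459)
O(v) = -459/7 (O(v) = -⅐*459 = -459/7)
4969/O(65) - 740/u(25, 67) = 4969/(-459/7) - 740/1/58 = 4969*(-7/459) - 740*58 = -34783/459 - 42920 = -19735063/459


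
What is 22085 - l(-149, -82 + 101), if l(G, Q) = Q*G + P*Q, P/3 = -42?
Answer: 27310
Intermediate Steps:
P = -126 (P = 3*(-42) = -126)
l(G, Q) = -126*Q + G*Q (l(G, Q) = Q*G - 126*Q = G*Q - 126*Q = -126*Q + G*Q)
22085 - l(-149, -82 + 101) = 22085 - (-82 + 101)*(-126 - 149) = 22085 - 19*(-275) = 22085 - 1*(-5225) = 22085 + 5225 = 27310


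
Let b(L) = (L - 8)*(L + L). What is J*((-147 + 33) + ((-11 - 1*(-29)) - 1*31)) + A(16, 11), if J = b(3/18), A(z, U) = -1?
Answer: 5951/18 ≈ 330.61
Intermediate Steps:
b(L) = 2*L*(-8 + L) (b(L) = (-8 + L)*(2*L) = 2*L*(-8 + L))
J = -47/18 (J = 2*(3/18)*(-8 + 3/18) = 2*(3*(1/18))*(-8 + 3*(1/18)) = 2*(1/6)*(-8 + 1/6) = 2*(1/6)*(-47/6) = -47/18 ≈ -2.6111)
J*((-147 + 33) + ((-11 - 1*(-29)) - 1*31)) + A(16, 11) = -47*((-147 + 33) + ((-11 - 1*(-29)) - 1*31))/18 - 1 = -47*(-114 + ((-11 + 29) - 31))/18 - 1 = -47*(-114 + (18 - 31))/18 - 1 = -47*(-114 - 13)/18 - 1 = -47/18*(-127) - 1 = 5969/18 - 1 = 5951/18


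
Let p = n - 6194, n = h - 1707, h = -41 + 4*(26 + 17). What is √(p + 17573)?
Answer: √9803 ≈ 99.010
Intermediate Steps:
h = 131 (h = -41 + 4*43 = -41 + 172 = 131)
n = -1576 (n = 131 - 1707 = -1576)
p = -7770 (p = -1576 - 6194 = -7770)
√(p + 17573) = √(-7770 + 17573) = √9803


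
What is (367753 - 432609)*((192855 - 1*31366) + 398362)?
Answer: -36309696456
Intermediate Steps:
(367753 - 432609)*((192855 - 1*31366) + 398362) = -64856*((192855 - 31366) + 398362) = -64856*(161489 + 398362) = -64856*559851 = -36309696456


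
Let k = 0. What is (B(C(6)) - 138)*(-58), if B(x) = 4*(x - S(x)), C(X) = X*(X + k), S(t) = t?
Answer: 8004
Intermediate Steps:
C(X) = X**2 (C(X) = X*(X + 0) = X*X = X**2)
B(x) = 0 (B(x) = 4*(x - x) = 4*0 = 0)
(B(C(6)) - 138)*(-58) = (0 - 138)*(-58) = -138*(-58) = 8004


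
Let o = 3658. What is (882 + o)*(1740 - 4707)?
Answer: -13470180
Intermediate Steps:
(882 + o)*(1740 - 4707) = (882 + 3658)*(1740 - 4707) = 4540*(-2967) = -13470180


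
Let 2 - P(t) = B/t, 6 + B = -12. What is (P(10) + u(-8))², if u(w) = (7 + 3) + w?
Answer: 841/25 ≈ 33.640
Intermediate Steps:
B = -18 (B = -6 - 12 = -18)
u(w) = 10 + w
P(t) = 2 + 18/t (P(t) = 2 - (-18)/t = 2 + 18/t)
(P(10) + u(-8))² = ((2 + 18/10) + (10 - 8))² = ((2 + 18*(⅒)) + 2)² = ((2 + 9/5) + 2)² = (19/5 + 2)² = (29/5)² = 841/25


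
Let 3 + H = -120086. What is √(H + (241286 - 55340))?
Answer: √65857 ≈ 256.63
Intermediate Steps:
H = -120089 (H = -3 - 120086 = -120089)
√(H + (241286 - 55340)) = √(-120089 + (241286 - 55340)) = √(-120089 + 185946) = √65857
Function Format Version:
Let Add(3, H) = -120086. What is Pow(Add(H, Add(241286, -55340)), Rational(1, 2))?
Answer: Pow(65857, Rational(1, 2)) ≈ 256.63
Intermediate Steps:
H = -120089 (H = Add(-3, -120086) = -120089)
Pow(Add(H, Add(241286, -55340)), Rational(1, 2)) = Pow(Add(-120089, Add(241286, -55340)), Rational(1, 2)) = Pow(Add(-120089, 185946), Rational(1, 2)) = Pow(65857, Rational(1, 2))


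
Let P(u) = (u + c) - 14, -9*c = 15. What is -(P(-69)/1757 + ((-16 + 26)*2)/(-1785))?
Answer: 1774/29869 ≈ 0.059393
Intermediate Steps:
c = -5/3 (c = -1/9*15 = -5/3 ≈ -1.6667)
P(u) = -47/3 + u (P(u) = (u - 5/3) - 14 = (-5/3 + u) - 14 = -47/3 + u)
-(P(-69)/1757 + ((-16 + 26)*2)/(-1785)) = -((-47/3 - 69)/1757 + ((-16 + 26)*2)/(-1785)) = -(-254/3*1/1757 + (10*2)*(-1/1785)) = -(-254/5271 + 20*(-1/1785)) = -(-254/5271 - 4/357) = -1*(-1774/29869) = 1774/29869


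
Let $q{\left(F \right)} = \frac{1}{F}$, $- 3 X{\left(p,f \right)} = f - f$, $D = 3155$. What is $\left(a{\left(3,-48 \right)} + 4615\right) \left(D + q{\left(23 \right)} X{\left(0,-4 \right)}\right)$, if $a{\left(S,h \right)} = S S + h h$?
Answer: $21857840$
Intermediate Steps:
$X{\left(p,f \right)} = 0$ ($X{\left(p,f \right)} = - \frac{f - f}{3} = \left(- \frac{1}{3}\right) 0 = 0$)
$a{\left(S,h \right)} = S^{2} + h^{2}$
$\left(a{\left(3,-48 \right)} + 4615\right) \left(D + q{\left(23 \right)} X{\left(0,-4 \right)}\right) = \left(\left(3^{2} + \left(-48\right)^{2}\right) + 4615\right) \left(3155 + \frac{1}{23} \cdot 0\right) = \left(\left(9 + 2304\right) + 4615\right) \left(3155 + \frac{1}{23} \cdot 0\right) = \left(2313 + 4615\right) \left(3155 + 0\right) = 6928 \cdot 3155 = 21857840$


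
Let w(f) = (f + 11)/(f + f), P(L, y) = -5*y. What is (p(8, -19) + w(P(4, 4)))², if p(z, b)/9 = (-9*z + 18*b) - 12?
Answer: 23516529201/1600 ≈ 1.4698e+7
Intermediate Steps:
p(z, b) = -108 - 81*z + 162*b (p(z, b) = 9*((-9*z + 18*b) - 12) = 9*(-12 - 9*z + 18*b) = -108 - 81*z + 162*b)
w(f) = (11 + f)/(2*f) (w(f) = (11 + f)/((2*f)) = (11 + f)*(1/(2*f)) = (11 + f)/(2*f))
(p(8, -19) + w(P(4, 4)))² = ((-108 - 81*8 + 162*(-19)) + (11 - 5*4)/(2*((-5*4))))² = ((-108 - 648 - 3078) + (½)*(11 - 20)/(-20))² = (-3834 + (½)*(-1/20)*(-9))² = (-3834 + 9/40)² = (-153351/40)² = 23516529201/1600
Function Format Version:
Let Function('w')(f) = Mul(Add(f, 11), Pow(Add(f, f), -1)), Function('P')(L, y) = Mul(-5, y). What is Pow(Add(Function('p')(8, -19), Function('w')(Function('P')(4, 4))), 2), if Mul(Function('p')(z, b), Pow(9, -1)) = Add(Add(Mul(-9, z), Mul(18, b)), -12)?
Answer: Rational(23516529201, 1600) ≈ 1.4698e+7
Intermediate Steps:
Function('p')(z, b) = Add(-108, Mul(-81, z), Mul(162, b)) (Function('p')(z, b) = Mul(9, Add(Add(Mul(-9, z), Mul(18, b)), -12)) = Mul(9, Add(-12, Mul(-9, z), Mul(18, b))) = Add(-108, Mul(-81, z), Mul(162, b)))
Function('w')(f) = Mul(Rational(1, 2), Pow(f, -1), Add(11, f)) (Function('w')(f) = Mul(Add(11, f), Pow(Mul(2, f), -1)) = Mul(Add(11, f), Mul(Rational(1, 2), Pow(f, -1))) = Mul(Rational(1, 2), Pow(f, -1), Add(11, f)))
Pow(Add(Function('p')(8, -19), Function('w')(Function('P')(4, 4))), 2) = Pow(Add(Add(-108, Mul(-81, 8), Mul(162, -19)), Mul(Rational(1, 2), Pow(Mul(-5, 4), -1), Add(11, Mul(-5, 4)))), 2) = Pow(Add(Add(-108, -648, -3078), Mul(Rational(1, 2), Pow(-20, -1), Add(11, -20))), 2) = Pow(Add(-3834, Mul(Rational(1, 2), Rational(-1, 20), -9)), 2) = Pow(Add(-3834, Rational(9, 40)), 2) = Pow(Rational(-153351, 40), 2) = Rational(23516529201, 1600)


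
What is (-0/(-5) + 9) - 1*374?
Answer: -365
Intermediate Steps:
(-0/(-5) + 9) - 1*374 = (-0*(-1)/5 + 9) - 374 = (-5*0 + 9) - 374 = (0 + 9) - 374 = 9 - 374 = -365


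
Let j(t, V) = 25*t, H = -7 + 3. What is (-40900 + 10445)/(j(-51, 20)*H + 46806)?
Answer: -30455/51906 ≈ -0.58673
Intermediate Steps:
H = -4
(-40900 + 10445)/(j(-51, 20)*H + 46806) = (-40900 + 10445)/((25*(-51))*(-4) + 46806) = -30455/(-1275*(-4) + 46806) = -30455/(5100 + 46806) = -30455/51906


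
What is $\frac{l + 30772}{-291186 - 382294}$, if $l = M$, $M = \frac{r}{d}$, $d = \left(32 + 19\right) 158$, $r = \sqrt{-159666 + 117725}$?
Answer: $- \frac{7693}{168370} - \frac{i \sqrt{41941}}{5426901840} \approx -0.045691 - 3.7737 \cdot 10^{-8} i$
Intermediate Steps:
$r = i \sqrt{41941}$ ($r = \sqrt{-41941} = i \sqrt{41941} \approx 204.79 i$)
$d = 8058$ ($d = 51 \cdot 158 = 8058$)
$M = \frac{i \sqrt{41941}}{8058} \approx 0.025415 i$
$l = \frac{i \sqrt{41941}}{8058} \approx 0.025415 i$
$\frac{l + 30772}{-291186 - 382294} = \frac{\frac{i \sqrt{41941}}{8058} + 30772}{-291186 - 382294} = \frac{30772 + \frac{i \sqrt{41941}}{8058}}{-673480} = \left(30772 + \frac{i \sqrt{41941}}{8058}\right) \left(- \frac{1}{673480}\right) = - \frac{7693}{168370} - \frac{i \sqrt{41941}}{5426901840}$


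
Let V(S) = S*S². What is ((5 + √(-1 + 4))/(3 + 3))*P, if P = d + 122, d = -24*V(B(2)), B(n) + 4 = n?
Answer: 785/3 + 157*√3/3 ≈ 352.31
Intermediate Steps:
B(n) = -4 + n
V(S) = S³
d = 192 (d = -24*(-4 + 2)³ = -24*(-2)³ = -24*(-8) = 192)
P = 314 (P = 192 + 122 = 314)
((5 + √(-1 + 4))/(3 + 3))*P = ((5 + √(-1 + 4))/(3 + 3))*314 = ((5 + √3)/6)*314 = ((5 + √3)*(⅙))*314 = (⅚ + √3/6)*314 = 785/3 + 157*√3/3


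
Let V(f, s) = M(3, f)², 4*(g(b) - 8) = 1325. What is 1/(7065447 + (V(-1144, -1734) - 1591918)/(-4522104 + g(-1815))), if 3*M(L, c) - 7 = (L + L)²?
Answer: 162783531/1150138468055009 ≈ 1.4153e-7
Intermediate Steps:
M(L, c) = 7/3 + 4*L²/3 (M(L, c) = 7/3 + (L + L)²/3 = 7/3 + (2*L)²/3 = 7/3 + (4*L²)/3 = 7/3 + 4*L²/3)
g(b) = 1357/4 (g(b) = 8 + (¼)*1325 = 8 + 1325/4 = 1357/4)
V(f, s) = 1849/9 (V(f, s) = (7/3 + (4/3)*3²)² = (7/3 + (4/3)*9)² = (7/3 + 12)² = (43/3)² = 1849/9)
1/(7065447 + (V(-1144, -1734) - 1591918)/(-4522104 + g(-1815))) = 1/(7065447 + (1849/9 - 1591918)/(-4522104 + 1357/4)) = 1/(7065447 - 14325413/(9*(-18087059/4))) = 1/(7065447 - 14325413/9*(-4/18087059)) = 1/(7065447 + 57301652/162783531) = 1/(1150138468055009/162783531) = 162783531/1150138468055009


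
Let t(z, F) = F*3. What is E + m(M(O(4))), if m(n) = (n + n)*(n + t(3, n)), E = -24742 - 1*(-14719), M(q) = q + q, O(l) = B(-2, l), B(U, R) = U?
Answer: -9895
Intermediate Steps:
O(l) = -2
M(q) = 2*q
t(z, F) = 3*F
E = -10023 (E = -24742 + 14719 = -10023)
m(n) = 8*n² (m(n) = (n + n)*(n + 3*n) = (2*n)*(4*n) = 8*n²)
E + m(M(O(4))) = -10023 + 8*(2*(-2))² = -10023 + 8*(-4)² = -10023 + 8*16 = -10023 + 128 = -9895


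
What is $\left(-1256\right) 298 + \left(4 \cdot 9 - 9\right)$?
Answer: $-374261$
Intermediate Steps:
$\left(-1256\right) 298 + \left(4 \cdot 9 - 9\right) = -374288 + \left(36 - 9\right) = -374288 + 27 = -374261$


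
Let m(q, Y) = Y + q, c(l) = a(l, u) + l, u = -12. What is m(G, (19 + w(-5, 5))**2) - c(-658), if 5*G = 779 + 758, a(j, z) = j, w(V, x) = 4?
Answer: 10762/5 ≈ 2152.4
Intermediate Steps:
G = 1537/5 (G = (779 + 758)/5 = (1/5)*1537 = 1537/5 ≈ 307.40)
c(l) = 2*l (c(l) = l + l = 2*l)
m(G, (19 + w(-5, 5))**2) - c(-658) = ((19 + 4)**2 + 1537/5) - 2*(-658) = (23**2 + 1537/5) - 1*(-1316) = (529 + 1537/5) + 1316 = 4182/5 + 1316 = 10762/5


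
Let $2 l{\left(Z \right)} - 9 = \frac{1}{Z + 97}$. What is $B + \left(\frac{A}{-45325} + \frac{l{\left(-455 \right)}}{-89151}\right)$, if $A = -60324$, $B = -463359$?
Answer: $- \frac{1340582079498640541}{2893190657700} \approx -4.6336 \cdot 10^{5}$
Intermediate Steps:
$l{\left(Z \right)} = \frac{9}{2} + \frac{1}{2 \left(97 + Z\right)}$ ($l{\left(Z \right)} = \frac{9}{2} + \frac{1}{2 \left(Z + 97\right)} = \frac{9}{2} + \frac{1}{2 \left(97 + Z\right)}$)
$B + \left(\frac{A}{-45325} + \frac{l{\left(-455 \right)}}{-89151}\right) = -463359 + \left(- \frac{60324}{-45325} + \frac{\frac{1}{2} \frac{1}{97 - 455} \left(874 + 9 \left(-455\right)\right)}{-89151}\right) = -463359 + \left(\left(-60324\right) \left(- \frac{1}{45325}\right) + \frac{874 - 4095}{2 \left(-358\right)} \left(- \frac{1}{89151}\right)\right) = -463359 + \left(\frac{60324}{45325} + \frac{1}{2} \left(- \frac{1}{358}\right) \left(-3221\right) \left(- \frac{1}{89151}\right)\right) = -463359 + \left(\frac{60324}{45325} + \frac{3221}{716} \left(- \frac{1}{89151}\right)\right) = -463359 + \left(\frac{60324}{45325} - \frac{3221}{63832116}\right) = -463359 + \frac{3850462573759}{2893190657700} = - \frac{1340582079498640541}{2893190657700}$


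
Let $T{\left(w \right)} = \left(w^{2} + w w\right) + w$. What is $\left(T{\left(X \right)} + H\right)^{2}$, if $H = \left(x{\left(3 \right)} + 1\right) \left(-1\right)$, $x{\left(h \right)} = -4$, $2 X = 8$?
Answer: $1521$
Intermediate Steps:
$X = 4$ ($X = \frac{1}{2} \cdot 8 = 4$)
$T{\left(w \right)} = w + 2 w^{2}$ ($T{\left(w \right)} = \left(w^{2} + w^{2}\right) + w = 2 w^{2} + w = w + 2 w^{2}$)
$H = 3$ ($H = \left(-4 + 1\right) \left(-1\right) = \left(-3\right) \left(-1\right) = 3$)
$\left(T{\left(X \right)} + H\right)^{2} = \left(4 \left(1 + 2 \cdot 4\right) + 3\right)^{2} = \left(4 \left(1 + 8\right) + 3\right)^{2} = \left(4 \cdot 9 + 3\right)^{2} = \left(36 + 3\right)^{2} = 39^{2} = 1521$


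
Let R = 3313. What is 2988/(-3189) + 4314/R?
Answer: 1286034/3521719 ≈ 0.36517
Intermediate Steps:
2988/(-3189) + 4314/R = 2988/(-3189) + 4314/3313 = 2988*(-1/3189) + 4314*(1/3313) = -996/1063 + 4314/3313 = 1286034/3521719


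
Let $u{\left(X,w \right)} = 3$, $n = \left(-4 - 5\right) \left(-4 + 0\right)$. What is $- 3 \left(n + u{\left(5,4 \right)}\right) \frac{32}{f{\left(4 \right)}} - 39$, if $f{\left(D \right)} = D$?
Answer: $-975$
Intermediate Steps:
$n = 36$ ($n = \left(-9\right) \left(-4\right) = 36$)
$- 3 \left(n + u{\left(5,4 \right)}\right) \frac{32}{f{\left(4 \right)}} - 39 = - 3 \left(36 + 3\right) \frac{32}{4} - 39 = \left(-3\right) 39 \cdot 32 \cdot \frac{1}{4} - 39 = \left(-117\right) 8 - 39 = -936 - 39 = -975$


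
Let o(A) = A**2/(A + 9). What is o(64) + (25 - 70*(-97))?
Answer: 501591/73 ≈ 6871.1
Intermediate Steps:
o(A) = A**2/(9 + A)
o(64) + (25 - 70*(-97)) = 64**2/(9 + 64) + (25 - 70*(-97)) = 4096/73 + (25 + 6790) = 4096*(1/73) + 6815 = 4096/73 + 6815 = 501591/73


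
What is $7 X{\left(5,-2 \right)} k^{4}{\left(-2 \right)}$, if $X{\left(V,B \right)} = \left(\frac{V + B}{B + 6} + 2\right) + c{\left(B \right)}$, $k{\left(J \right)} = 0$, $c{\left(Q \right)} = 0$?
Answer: $0$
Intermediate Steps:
$X{\left(V,B \right)} = 2 + \frac{B + V}{6 + B}$ ($X{\left(V,B \right)} = \left(\frac{V + B}{B + 6} + 2\right) + 0 = \left(\frac{B + V}{6 + B} + 2\right) + 0 = \left(2 + \frac{B + V}{6 + B}\right) + 0 = 2 + \frac{B + V}{6 + B}$)
$7 X{\left(5,-2 \right)} k^{4}{\left(-2 \right)} = 7 \frac{12 + 5 + 3 \left(-2\right)}{6 - 2} \cdot 0^{4} = 7 \frac{12 + 5 - 6}{4} \cdot 0 = 7 \cdot \frac{1}{4} \cdot 11 \cdot 0 = 7 \cdot \frac{11}{4} \cdot 0 = \frac{77}{4} \cdot 0 = 0$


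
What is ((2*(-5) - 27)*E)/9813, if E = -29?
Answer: 1073/9813 ≈ 0.10934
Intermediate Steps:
((2*(-5) - 27)*E)/9813 = ((2*(-5) - 27)*(-29))/9813 = ((-10 - 27)*(-29))*(1/9813) = -37*(-29)*(1/9813) = 1073*(1/9813) = 1073/9813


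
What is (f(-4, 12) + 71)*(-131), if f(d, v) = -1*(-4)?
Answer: -9825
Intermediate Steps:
f(d, v) = 4
(f(-4, 12) + 71)*(-131) = (4 + 71)*(-131) = 75*(-131) = -9825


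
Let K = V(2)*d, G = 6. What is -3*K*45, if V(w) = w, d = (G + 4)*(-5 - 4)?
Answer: 24300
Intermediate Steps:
d = -90 (d = (6 + 4)*(-5 - 4) = 10*(-9) = -90)
K = -180 (K = 2*(-90) = -180)
-3*K*45 = -3*(-180)*45 = 540*45 = 24300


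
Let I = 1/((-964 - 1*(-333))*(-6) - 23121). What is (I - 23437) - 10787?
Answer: -661721041/19335 ≈ -34224.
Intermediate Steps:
I = -1/19335 (I = 1/((-964 + 333)*(-6) - 23121) = 1/(-631*(-6) - 23121) = 1/(3786 - 23121) = 1/(-19335) = -1/19335 ≈ -5.1720e-5)
(I - 23437) - 10787 = (-1/19335 - 23437) - 10787 = -453154396/19335 - 10787 = -661721041/19335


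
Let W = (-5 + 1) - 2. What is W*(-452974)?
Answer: 2717844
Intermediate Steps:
W = -6 (W = -4 - 2 = -6)
W*(-452974) = -6*(-452974) = 2717844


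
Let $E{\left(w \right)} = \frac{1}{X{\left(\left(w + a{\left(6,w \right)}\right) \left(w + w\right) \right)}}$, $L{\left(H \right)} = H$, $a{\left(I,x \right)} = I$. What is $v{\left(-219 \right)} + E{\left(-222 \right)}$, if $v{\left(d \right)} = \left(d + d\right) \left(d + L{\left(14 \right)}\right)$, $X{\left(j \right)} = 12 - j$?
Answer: $\frac{8610142679}{95892} \approx 89790.0$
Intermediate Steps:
$v{\left(d \right)} = 2 d \left(14 + d\right)$ ($v{\left(d \right)} = \left(d + d\right) \left(d + 14\right) = 2 d \left(14 + d\right)$)
$E{\left(w \right)} = \frac{1}{12 - 2 w \left(6 + w\right)}$ ($E{\left(w \right)} = \frac{1}{12 - \left(w + 6\right) \left(w + w\right)} = \frac{1}{12 - \left(6 + w\right) 2 w} = \frac{1}{12 - 2 w \left(6 + w\right)}$)
$v{\left(-219 \right)} + E{\left(-222 \right)} = 2 \left(-219\right) \left(14 - 219\right) - \frac{1}{-12 + 2 \left(-222\right) \left(6 - 222\right)} = 2 \left(-219\right) \left(-205\right) - \frac{1}{-12 + 2 \left(-222\right) \left(-216\right)} = 89790 - \frac{1}{-12 + 95904} = 89790 - \frac{1}{95892} = \frac{8610142679}{95892}$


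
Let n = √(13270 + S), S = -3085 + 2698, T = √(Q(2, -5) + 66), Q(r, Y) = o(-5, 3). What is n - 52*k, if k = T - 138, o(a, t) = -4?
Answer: 7176 + √12883 - 52*√62 ≈ 6880.1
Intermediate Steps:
Q(r, Y) = -4
T = √62 (T = √(-4 + 66) = √62 ≈ 7.8740)
k = -138 + √62 (k = √62 - 138 = -138 + √62 ≈ -130.13)
S = -387
n = √12883 (n = √(13270 - 387) = √12883 ≈ 113.50)
n - 52*k = √12883 - 52*(-138 + √62) = √12883 - (-7176 + 52*√62) = √12883 + (7176 - 52*√62) = 7176 + √12883 - 52*√62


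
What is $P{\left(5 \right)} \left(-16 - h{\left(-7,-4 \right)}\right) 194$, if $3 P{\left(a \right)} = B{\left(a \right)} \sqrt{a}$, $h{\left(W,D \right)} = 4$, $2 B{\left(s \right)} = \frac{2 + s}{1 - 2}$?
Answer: $\frac{13580 \sqrt{5}}{3} \approx 10122.0$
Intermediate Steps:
$B{\left(s \right)} = -1 - \frac{s}{2}$ ($B{\left(s \right)} = \frac{\left(2 + s\right) \frac{1}{1 - 2}}{2} = \frac{\left(2 + s\right) \frac{1}{-1}}{2} = \frac{\left(2 + s\right) \left(-1\right)}{2} = \frac{-2 - s}{2} = -1 - \frac{s}{2}$)
$P{\left(a \right)} = \frac{\sqrt{a} \left(-1 - \frac{a}{2}\right)}{3}$ ($P{\left(a \right)} = \frac{\left(-1 - \frac{a}{2}\right) \sqrt{a}}{3} = \frac{\sqrt{a} \left(-1 - \frac{a}{2}\right)}{3}$)
$P{\left(5 \right)} \left(-16 - h{\left(-7,-4 \right)}\right) 194 = \frac{\sqrt{5} \left(-2 - 5\right)}{6} \left(-16 - 4\right) 194 = \frac{1}{6} \sqrt{5} \left(-7\right) \left(-20\right) 194 = - \frac{7 \sqrt{5}}{6} \left(-20\right) 194 = \frac{70 \sqrt{5}}{3} \cdot 194 = \frac{13580 \sqrt{5}}{3}$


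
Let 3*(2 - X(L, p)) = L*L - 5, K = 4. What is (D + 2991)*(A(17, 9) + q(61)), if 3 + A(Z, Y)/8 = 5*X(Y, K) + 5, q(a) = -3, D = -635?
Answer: -6504916/3 ≈ -2.1683e+6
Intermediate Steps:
X(L, p) = 11/3 - L²/3 (X(L, p) = 2 - (L*L - 5)/3 = 2 - (L² - 5)/3 = 2 - (-5 + L²)/3 = 2 + (5/3 - L²/3) = 11/3 - L²/3)
A(Z, Y) = 488/3 - 40*Y²/3 (A(Z, Y) = -24 + 8*(5*(11/3 - Y²/3) + 5) = -24 + 8*((55/3 - 5*Y²/3) + 5) = -24 + 8*(70/3 - 5*Y²/3) = -24 + (560/3 - 40*Y²/3) = 488/3 - 40*Y²/3)
(D + 2991)*(A(17, 9) + q(61)) = (-635 + 2991)*((488/3 - 40/3*9²) - 3) = 2356*((488/3 - 40/3*81) - 3) = 2356*((488/3 - 1080) - 3) = 2356*(-2752/3 - 3) = 2356*(-2761/3) = -6504916/3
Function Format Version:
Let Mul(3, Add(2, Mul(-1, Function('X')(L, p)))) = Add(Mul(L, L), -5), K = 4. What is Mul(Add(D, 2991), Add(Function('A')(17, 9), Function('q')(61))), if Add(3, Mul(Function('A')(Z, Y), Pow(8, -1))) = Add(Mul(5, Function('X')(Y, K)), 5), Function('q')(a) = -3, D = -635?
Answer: Rational(-6504916, 3) ≈ -2.1683e+6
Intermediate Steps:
Function('X')(L, p) = Add(Rational(11, 3), Mul(Rational(-1, 3), Pow(L, 2))) (Function('X')(L, p) = Add(2, Mul(Rational(-1, 3), Add(Mul(L, L), -5))) = Add(2, Mul(Rational(-1, 3), Add(Pow(L, 2), -5))) = Add(2, Mul(Rational(-1, 3), Add(-5, Pow(L, 2)))) = Add(2, Add(Rational(5, 3), Mul(Rational(-1, 3), Pow(L, 2)))) = Add(Rational(11, 3), Mul(Rational(-1, 3), Pow(L, 2))))
Function('A')(Z, Y) = Add(Rational(488, 3), Mul(Rational(-40, 3), Pow(Y, 2))) (Function('A')(Z, Y) = Add(-24, Mul(8, Add(Mul(5, Add(Rational(11, 3), Mul(Rational(-1, 3), Pow(Y, 2)))), 5))) = Add(-24, Mul(8, Add(Add(Rational(55, 3), Mul(Rational(-5, 3), Pow(Y, 2))), 5))) = Add(-24, Mul(8, Add(Rational(70, 3), Mul(Rational(-5, 3), Pow(Y, 2))))) = Add(-24, Add(Rational(560, 3), Mul(Rational(-40, 3), Pow(Y, 2)))) = Add(Rational(488, 3), Mul(Rational(-40, 3), Pow(Y, 2))))
Mul(Add(D, 2991), Add(Function('A')(17, 9), Function('q')(61))) = Mul(Add(-635, 2991), Add(Add(Rational(488, 3), Mul(Rational(-40, 3), Pow(9, 2))), -3)) = Mul(2356, Add(Add(Rational(488, 3), Mul(Rational(-40, 3), 81)), -3)) = Mul(2356, Add(Add(Rational(488, 3), -1080), -3)) = Mul(2356, Add(Rational(-2752, 3), -3)) = Mul(2356, Rational(-2761, 3)) = Rational(-6504916, 3)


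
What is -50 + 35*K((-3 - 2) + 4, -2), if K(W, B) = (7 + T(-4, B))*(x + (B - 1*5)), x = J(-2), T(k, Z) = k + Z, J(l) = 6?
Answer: -85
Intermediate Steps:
T(k, Z) = Z + k
x = 6
K(W, B) = (1 + B)*(3 + B) (K(W, B) = (7 + (B - 4))*(6 + (B - 1*5)) = (7 + (-4 + B))*(6 + (B - 5)) = (3 + B)*(6 + (-5 + B)) = (3 + B)*(1 + B) = (1 + B)*(3 + B))
-50 + 35*K((-3 - 2) + 4, -2) = -50 + 35*(3 + (-2)² + 4*(-2)) = -50 + 35*(3 + 4 - 8) = -50 + 35*(-1) = -50 - 35 = -85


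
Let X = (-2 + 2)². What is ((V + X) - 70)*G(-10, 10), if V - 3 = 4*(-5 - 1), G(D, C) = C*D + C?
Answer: 8190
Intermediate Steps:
G(D, C) = C + C*D
V = -21 (V = 3 + 4*(-5 - 1) = 3 + 4*(-6) = 3 - 24 = -21)
X = 0 (X = 0² = 0)
((V + X) - 70)*G(-10, 10) = ((-21 + 0) - 70)*(10*(1 - 10)) = (-21 - 70)*(10*(-9)) = -91*(-90) = 8190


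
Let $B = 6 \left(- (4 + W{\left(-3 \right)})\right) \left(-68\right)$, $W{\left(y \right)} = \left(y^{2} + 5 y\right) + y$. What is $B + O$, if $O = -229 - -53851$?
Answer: $51582$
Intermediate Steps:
$W{\left(y \right)} = y^{2} + 6 y$
$B = -2040$ ($B = 6 \left(- (4 - 3 \left(6 - 3\right))\right) \left(-68\right) = 6 \left(- (4 - 9)\right) \left(-68\right) = 6 \left(\left(-1\right) \left(-5\right)\right) \left(-68\right) = 6 \cdot 5 \left(-68\right) = 30 \left(-68\right) = -2040$)
$O = 53622$ ($O = -229 + 53851 = 53622$)
$B + O = -2040 + 53622 = 51582$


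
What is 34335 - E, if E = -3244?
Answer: 37579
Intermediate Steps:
34335 - E = 34335 - 1*(-3244) = 34335 + 3244 = 37579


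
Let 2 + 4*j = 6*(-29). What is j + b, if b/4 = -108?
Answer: -476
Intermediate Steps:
b = -432 (b = 4*(-108) = -432)
j = -44 (j = -½ + (6*(-29))/4 = -½ + (¼)*(-174) = -½ - 87/2 = -44)
j + b = -44 - 432 = -476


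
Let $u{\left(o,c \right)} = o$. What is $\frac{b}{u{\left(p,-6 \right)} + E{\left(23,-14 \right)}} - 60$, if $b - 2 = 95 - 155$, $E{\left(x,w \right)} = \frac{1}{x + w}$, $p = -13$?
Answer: $- \frac{111}{2} \approx -55.5$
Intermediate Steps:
$E{\left(x,w \right)} = \frac{1}{w + x}$
$b = -58$ ($b = 2 + \left(95 - 155\right) = 2 - 60 = -58$)
$\frac{b}{u{\left(p,-6 \right)} + E{\left(23,-14 \right)}} - 60 = - \frac{58}{-13 + \frac{1}{-14 + 23}} - 60 = - \frac{58}{-13 + \frac{1}{9}} - 60 = - \frac{58}{- \frac{116}{9}} - 60 = \left(-58\right) \left(- \frac{9}{116}\right) - 60 = \frac{9}{2} - 60 = - \frac{111}{2}$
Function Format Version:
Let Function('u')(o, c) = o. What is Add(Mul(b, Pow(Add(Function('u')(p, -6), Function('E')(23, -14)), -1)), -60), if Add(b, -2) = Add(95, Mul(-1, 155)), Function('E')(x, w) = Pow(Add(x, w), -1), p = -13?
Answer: Rational(-111, 2) ≈ -55.500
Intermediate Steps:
Function('E')(x, w) = Pow(Add(w, x), -1)
b = -58 (b = Add(2, Add(95, Mul(-1, 155))) = Add(2, Add(95, -155)) = Add(2, -60) = -58)
Add(Mul(b, Pow(Add(Function('u')(p, -6), Function('E')(23, -14)), -1)), -60) = Add(Mul(-58, Pow(Add(-13, Pow(Add(-14, 23), -1)), -1)), -60) = Add(Mul(-58, Pow(Add(-13, Pow(9, -1)), -1)), -60) = Add(Mul(-58, Pow(Add(-13, Rational(1, 9)), -1)), -60) = Add(Mul(-58, Pow(Rational(-116, 9), -1)), -60) = Add(Mul(-58, Rational(-9, 116)), -60) = Add(Rational(9, 2), -60) = Rational(-111, 2)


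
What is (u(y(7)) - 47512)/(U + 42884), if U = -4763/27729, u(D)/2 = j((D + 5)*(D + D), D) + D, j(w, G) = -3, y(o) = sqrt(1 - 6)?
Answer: -1317626622/1189125673 + 55458*I*sqrt(5)/1189125673 ≈ -1.1081 + 0.00010428*I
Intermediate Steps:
y(o) = I*sqrt(5) (y(o) = sqrt(-5) = I*sqrt(5))
u(D) = -6 + 2*D (u(D) = 2*(-3 + D) = -6 + 2*D)
U = -4763/27729 (U = -4763*1/27729 = -4763/27729 ≈ -0.17177)
(u(y(7)) - 47512)/(U + 42884) = ((-6 + 2*(I*sqrt(5))) - 47512)/(-4763/27729 + 42884) = ((-6 + 2*I*sqrt(5)) - 47512)/(1189125673/27729) = (-47518 + 2*I*sqrt(5))*(27729/1189125673) = -1317626622/1189125673 + 55458*I*sqrt(5)/1189125673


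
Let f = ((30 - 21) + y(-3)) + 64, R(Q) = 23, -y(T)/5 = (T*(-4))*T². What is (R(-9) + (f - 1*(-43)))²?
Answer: 160801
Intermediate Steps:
y(T) = 20*T³ (y(T) = -5*T*(-4)*T² = -5*(-4*T)*T² = -(-20)*T³ = 20*T³)
f = -467 (f = ((30 - 21) + 20*(-3)³) + 64 = (9 + 20*(-27)) + 64 = (9 - 540) + 64 = -531 + 64 = -467)
(R(-9) + (f - 1*(-43)))² = (23 + (-467 - 1*(-43)))² = (23 + (-467 + 43))² = (23 - 424)² = (-401)² = 160801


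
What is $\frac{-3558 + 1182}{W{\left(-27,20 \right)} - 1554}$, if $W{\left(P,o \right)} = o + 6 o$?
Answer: $\frac{1188}{707} \approx 1.6803$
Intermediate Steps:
$W{\left(P,o \right)} = 7 o$
$\frac{-3558 + 1182}{W{\left(-27,20 \right)} - 1554} = \frac{-3558 + 1182}{7 \cdot 20 - 1554} = - \frac{2376}{140 - 1554} = - \frac{2376}{-1414} = \left(-2376\right) \left(- \frac{1}{1414}\right) = \frac{1188}{707}$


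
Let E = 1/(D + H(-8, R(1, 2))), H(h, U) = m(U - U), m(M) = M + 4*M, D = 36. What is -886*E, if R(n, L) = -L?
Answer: -443/18 ≈ -24.611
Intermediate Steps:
m(M) = 5*M
H(h, U) = 0 (H(h, U) = 5*(U - U) = 5*0 = 0)
E = 1/36 (E = 1/(36 + 0) = 1/36 ≈ 0.027778)
-886*E = -886*1/36 = -443/18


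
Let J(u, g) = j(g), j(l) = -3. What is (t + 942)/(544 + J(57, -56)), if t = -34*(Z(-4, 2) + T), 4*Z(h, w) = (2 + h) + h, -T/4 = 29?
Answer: 4937/541 ≈ 9.1257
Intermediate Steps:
J(u, g) = -3
T = -116 (T = -4*29 = -116)
Z(h, w) = 1/2 + h/2 (Z(h, w) = ((2 + h) + h)/4 = (2 + 2*h)/4 = 1/2 + h/2)
t = 3995 (t = -34*((1/2 + (1/2)*(-4)) - 116) = -34*((1/2 - 2) - 116) = -34*(-3/2 - 116) = -34*(-235/2) = 3995)
(t + 942)/(544 + J(57, -56)) = (3995 + 942)/(544 - 3) = 4937/541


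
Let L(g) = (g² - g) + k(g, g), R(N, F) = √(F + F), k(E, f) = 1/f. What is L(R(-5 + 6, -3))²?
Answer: 167/6 + 14*I*√6 ≈ 27.833 + 34.293*I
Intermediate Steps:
R(N, F) = √2*√F (R(N, F) = √(2*F) = √2*√F)
L(g) = 1/g + g² - g (L(g) = (g² - g) + 1/g = 1/g + g² - g)
L(R(-5 + 6, -3))² = (1/(√2*√(-3)) + (√2*√(-3))² - √2*√(-3))² = (1/(√2*(I*√3)) + (√2*(I*√3))² - √2*I*√3)² = (1/(I*√6) + (I*√6)² - I*√6)² = (-I*√6/6 - 6 - I*√6)² = (-6 - 7*I*√6/6)²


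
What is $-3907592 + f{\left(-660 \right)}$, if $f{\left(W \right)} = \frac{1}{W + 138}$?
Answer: $- \frac{2039763025}{522} \approx -3.9076 \cdot 10^{6}$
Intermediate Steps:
$f{\left(W \right)} = \frac{1}{138 + W}$
$-3907592 + f{\left(-660 \right)} = -3907592 + \frac{1}{138 - 660} = -3907592 + \frac{1}{-522} = -3907592 - \frac{1}{522} = - \frac{2039763025}{522}$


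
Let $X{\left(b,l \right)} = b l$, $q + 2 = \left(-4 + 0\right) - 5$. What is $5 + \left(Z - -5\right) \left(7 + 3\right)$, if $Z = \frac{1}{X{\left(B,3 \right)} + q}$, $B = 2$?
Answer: $53$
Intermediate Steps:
$q = -11$ ($q = -2 + \left(\left(-4 + 0\right) - 5\right) = -2 - 9 = -11$)
$Z = - \frac{1}{5}$ ($Z = \frac{1}{2 \cdot 3 - 11} = \frac{1}{6 - 11} = \frac{1}{-5} = - \frac{1}{5} \approx -0.2$)
$5 + \left(Z - -5\right) \left(7 + 3\right) = 5 + \left(- \frac{1}{5} - -5\right) \left(7 + 3\right) = 5 + \left(- \frac{1}{5} + 5\right) 10 = 5 + \frac{24}{5} \cdot 10 = 5 + 48 = 53$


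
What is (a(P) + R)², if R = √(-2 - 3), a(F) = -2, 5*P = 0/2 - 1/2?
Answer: (2 - I*√5)² ≈ -1.0 - 8.9443*I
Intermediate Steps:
P = -⅒ (P = (0/2 - 1/2)/5 = (0*(½) - 1*½)/5 = (0 - ½)/5 = (⅕)*(-½) = -⅒ ≈ -0.10000)
R = I*√5 (R = √(-5) = I*√5 ≈ 2.2361*I)
(a(P) + R)² = (-2 + I*√5)²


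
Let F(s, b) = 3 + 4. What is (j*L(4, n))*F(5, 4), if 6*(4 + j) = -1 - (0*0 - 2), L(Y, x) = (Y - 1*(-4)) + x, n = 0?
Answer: -644/3 ≈ -214.67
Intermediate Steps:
F(s, b) = 7
L(Y, x) = 4 + Y + x (L(Y, x) = (Y + 4) + x = (4 + Y) + x = 4 + Y + x)
j = -23/6 (j = -4 + (-1 - (0*0 - 2))/6 = -4 + (-1 - (0 - 2))/6 = -4 + (-1 - 1*(-2))/6 = -4 + (-1 + 2)/6 = -4 + (⅙)*1 = -4 + ⅙ = -23/6 ≈ -3.8333)
(j*L(4, n))*F(5, 4) = -23*(4 + 4 + 0)/6*7 = -23/6*8*7 = -92/3*7 = -644/3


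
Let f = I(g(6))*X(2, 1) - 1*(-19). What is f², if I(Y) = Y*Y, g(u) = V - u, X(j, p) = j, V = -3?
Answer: 32761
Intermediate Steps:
g(u) = -3 - u
I(Y) = Y²
f = 181 (f = (-3 - 1*6)²*2 - 1*(-19) = (-3 - 6)²*2 + 19 = (-9)²*2 + 19 = 81*2 + 19 = 162 + 19 = 181)
f² = 181² = 32761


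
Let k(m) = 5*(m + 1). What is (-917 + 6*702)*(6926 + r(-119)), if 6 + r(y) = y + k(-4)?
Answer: 22359870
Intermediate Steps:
k(m) = 5 + 5*m (k(m) = 5*(1 + m) = 5 + 5*m)
r(y) = -21 + y (r(y) = -6 + (y + (5 + 5*(-4))) = -6 + (y + (5 - 20)) = -6 + (y - 15) = -6 + (-15 + y) = -21 + y)
(-917 + 6*702)*(6926 + r(-119)) = (-917 + 6*702)*(6926 + (-21 - 119)) = (-917 + 4212)*(6926 - 140) = 3295*6786 = 22359870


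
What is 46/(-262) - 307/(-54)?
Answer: 38975/7074 ≈ 5.5096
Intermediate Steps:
46/(-262) - 307/(-54) = 46*(-1/262) - 307*(-1/54) = -23/131 + 307/54 = 38975/7074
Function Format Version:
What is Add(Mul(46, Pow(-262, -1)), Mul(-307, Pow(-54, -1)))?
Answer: Rational(38975, 7074) ≈ 5.5096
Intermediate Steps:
Add(Mul(46, Pow(-262, -1)), Mul(-307, Pow(-54, -1))) = Add(Mul(46, Rational(-1, 262)), Mul(-307, Rational(-1, 54))) = Add(Rational(-23, 131), Rational(307, 54)) = Rational(38975, 7074)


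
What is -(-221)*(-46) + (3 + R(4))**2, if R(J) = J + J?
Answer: -10045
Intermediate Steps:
R(J) = 2*J
-(-221)*(-46) + (3 + R(4))**2 = -(-221)*(-46) + (3 + 2*4)**2 = -221*46 + (3 + 8)**2 = -10166 + 11**2 = -10166 + 121 = -10045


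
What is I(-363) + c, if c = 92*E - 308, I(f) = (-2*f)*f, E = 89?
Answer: -255658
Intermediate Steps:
I(f) = -2*f²
c = 7880 (c = 92*89 - 308 = 8188 - 308 = 7880)
I(-363) + c = -2*(-363)² + 7880 = -2*131769 + 7880 = -263538 + 7880 = -255658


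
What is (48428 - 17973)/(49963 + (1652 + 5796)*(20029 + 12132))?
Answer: 30455/239585091 ≈ 0.00012712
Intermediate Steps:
(48428 - 17973)/(49963 + (1652 + 5796)*(20029 + 12132)) = 30455/(49963 + 7448*32161) = 30455/(49963 + 239535128) = 30455/239585091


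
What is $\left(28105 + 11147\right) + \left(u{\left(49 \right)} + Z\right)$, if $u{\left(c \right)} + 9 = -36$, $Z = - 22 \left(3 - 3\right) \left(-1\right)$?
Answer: $39207$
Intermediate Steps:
$Z = 0$ ($Z = - 22 \left(3 - 3\right) \left(-1\right) = \left(-22\right) 0 \left(-1\right) = 0 \left(-1\right) = 0$)
$u{\left(c \right)} = -45$ ($u{\left(c \right)} = -9 - 36 = -45$)
$\left(28105 + 11147\right) + \left(u{\left(49 \right)} + Z\right) = \left(28105 + 11147\right) + \left(-45 + 0\right) = 39252 - 45 = 39207$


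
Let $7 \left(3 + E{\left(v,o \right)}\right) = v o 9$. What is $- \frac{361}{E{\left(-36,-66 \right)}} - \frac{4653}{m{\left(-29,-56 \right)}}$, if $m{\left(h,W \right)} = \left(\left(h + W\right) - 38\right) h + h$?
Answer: $- \frac{108342565}{75582294} \approx -1.4334$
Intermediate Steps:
$m{\left(h,W \right)} = h + h \left(-38 + W + h\right)$ ($m{\left(h,W \right)} = \left(\left(W + h\right) - 38\right) h + h = \left(-38 + W + h\right) h + h = h \left(-38 + W + h\right) + h = h + h \left(-38 + W + h\right)$)
$E{\left(v,o \right)} = -3 + \frac{9 o v}{7}$ ($E{\left(v,o \right)} = -3 + \frac{v o 9}{7} = -3 + \frac{o v 9}{7} = -3 + \frac{9 o v}{7}$)
$- \frac{361}{E{\left(-36,-66 \right)}} - \frac{4653}{m{\left(-29,-56 \right)}} = - \frac{361}{-3 + \frac{9}{7} \left(-66\right) \left(-36\right)} - \frac{4653}{\left(-29\right) \left(-37 - 56 - 29\right)} = - \frac{361}{-3 + \frac{21384}{7}} - \frac{4653}{\left(-29\right) \left(-122\right)} = - \frac{361}{\frac{21363}{7}} - \frac{4653}{3538} = \left(-361\right) \frac{7}{21363} - \frac{4653}{3538} = - \frac{2527}{21363} - \frac{4653}{3538} = - \frac{108342565}{75582294}$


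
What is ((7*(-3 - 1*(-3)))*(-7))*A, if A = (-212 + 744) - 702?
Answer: 0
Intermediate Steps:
A = -170 (A = 532 - 702 = -170)
((7*(-3 - 1*(-3)))*(-7))*A = ((7*(-3 - 1*(-3)))*(-7))*(-170) = ((7*(-3 + 3))*(-7))*(-170) = ((7*0)*(-7))*(-170) = (0*(-7))*(-170) = 0*(-170) = 0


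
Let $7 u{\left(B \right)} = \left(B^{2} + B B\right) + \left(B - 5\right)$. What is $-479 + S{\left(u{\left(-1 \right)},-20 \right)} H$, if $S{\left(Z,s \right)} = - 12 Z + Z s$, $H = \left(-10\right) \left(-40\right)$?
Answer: $\frac{47847}{7} \approx 6835.3$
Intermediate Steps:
$H = 400$
$u{\left(B \right)} = - \frac{5}{7} + \frac{B}{7} + \frac{2 B^{2}}{7}$ ($u{\left(B \right)} = \frac{\left(B^{2} + B B\right) + \left(B - 5\right)}{7} = \frac{\left(B^{2} + B^{2}\right) + \left(-5 + B\right)}{7} = \frac{2 B^{2} + \left(-5 + B\right)}{7} = \frac{-5 + B + 2 B^{2}}{7} = - \frac{5}{7} + \frac{B}{7} + \frac{2 B^{2}}{7}$)
$-479 + S{\left(u{\left(-1 \right)},-20 \right)} H = -479 + \left(- \frac{5}{7} + \frac{1}{7} \left(-1\right) + \frac{2 \left(-1\right)^{2}}{7}\right) \left(-12 - 20\right) 400 = -479 + \left(- \frac{5}{7} - \frac{1}{7} + \frac{2}{7} \cdot 1\right) \left(-32\right) 400 = -479 + \left(- \frac{5}{7} - \frac{1}{7} + \frac{2}{7}\right) \left(-32\right) 400 = -479 + \left(- \frac{4}{7}\right) \left(-32\right) 400 = -479 + \frac{128}{7} \cdot 400 = -479 + \frac{51200}{7} = \frac{47847}{7}$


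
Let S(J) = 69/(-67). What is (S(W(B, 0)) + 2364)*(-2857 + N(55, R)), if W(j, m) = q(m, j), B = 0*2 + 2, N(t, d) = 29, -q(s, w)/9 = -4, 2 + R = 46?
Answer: -447726132/67 ≈ -6.6825e+6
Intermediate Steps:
R = 44 (R = -2 + 46 = 44)
q(s, w) = 36 (q(s, w) = -9*(-4) = 36)
B = 2 (B = 0 + 2 = 2)
W(j, m) = 36
S(J) = -69/67 (S(J) = 69*(-1/67) = -69/67)
(S(W(B, 0)) + 2364)*(-2857 + N(55, R)) = (-69/67 + 2364)*(-2857 + 29) = (158319/67)*(-2828) = -447726132/67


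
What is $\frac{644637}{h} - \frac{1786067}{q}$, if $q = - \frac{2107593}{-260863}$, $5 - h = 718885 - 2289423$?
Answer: $- \frac{731744144712672062}{3310065432999} \approx -2.2107 \cdot 10^{5}$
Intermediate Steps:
$h = 1570543$ ($h = 5 - \left(718885 - 2289423\right) = 5 - -1570538 = 5 + 1570538 = 1570543$)
$q = \frac{2107593}{260863}$ ($q = \left(-2107593\right) \left(- \frac{1}{260863}\right) = \frac{2107593}{260863} \approx 8.0793$)
$\frac{644637}{h} - \frac{1786067}{q} = \frac{644637}{1570543} - \frac{1786067}{\frac{2107593}{260863}} = 644637 \cdot \frac{1}{1570543} - \frac{465918795821}{2107593} = \frac{644637}{1570543} - \frac{465918795821}{2107593} = - \frac{731744144712672062}{3310065432999}$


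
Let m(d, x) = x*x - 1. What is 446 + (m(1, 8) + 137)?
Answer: 646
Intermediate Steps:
m(d, x) = -1 + x² (m(d, x) = x² - 1 = -1 + x²)
446 + (m(1, 8) + 137) = 446 + ((-1 + 8²) + 137) = 446 + ((-1 + 64) + 137) = 446 + (63 + 137) = 446 + 200 = 646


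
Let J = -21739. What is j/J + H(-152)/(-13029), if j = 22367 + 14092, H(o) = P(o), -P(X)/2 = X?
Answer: -481632967/283237431 ≈ -1.7005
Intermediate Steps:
P(X) = -2*X
H(o) = -2*o
j = 36459
j/J + H(-152)/(-13029) = 36459/(-21739) - 2*(-152)/(-13029) = 36459*(-1/21739) + 304*(-1/13029) = -36459/21739 - 304/13029 = -481632967/283237431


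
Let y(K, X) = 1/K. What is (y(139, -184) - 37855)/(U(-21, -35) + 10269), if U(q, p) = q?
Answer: -62641/16958 ≈ -3.6939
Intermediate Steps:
(y(139, -184) - 37855)/(U(-21, -35) + 10269) = (1/139 - 37855)/(-21 + 10269) = (1/139 - 37855)/10248 = -5261844/139*1/10248 = -62641/16958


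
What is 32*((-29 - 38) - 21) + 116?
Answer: -2700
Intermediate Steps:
32*((-29 - 38) - 21) + 116 = 32*(-67 - 21) + 116 = 32*(-88) + 116 = -2816 + 116 = -2700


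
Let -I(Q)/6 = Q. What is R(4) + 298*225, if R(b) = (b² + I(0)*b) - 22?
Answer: 67044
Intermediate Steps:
I(Q) = -6*Q
R(b) = -22 + b² (R(b) = (b² + (-6*0)*b) - 22 = (b² + 0*b) - 22 = (b² + 0) - 22 = b² - 22 = -22 + b²)
R(4) + 298*225 = (-22 + 4²) + 298*225 = (-22 + 16) + 67050 = -6 + 67050 = 67044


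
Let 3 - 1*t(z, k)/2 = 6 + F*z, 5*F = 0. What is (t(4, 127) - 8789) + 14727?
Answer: 5932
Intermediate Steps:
F = 0 (F = (⅕)*0 = 0)
t(z, k) = -6 (t(z, k) = 6 - 2*(6 + 0*z) = 6 - 2*(6 + 0) = 6 - 2*6 = 6 - 12 = -6)
(t(4, 127) - 8789) + 14727 = (-6 - 8789) + 14727 = -8795 + 14727 = 5932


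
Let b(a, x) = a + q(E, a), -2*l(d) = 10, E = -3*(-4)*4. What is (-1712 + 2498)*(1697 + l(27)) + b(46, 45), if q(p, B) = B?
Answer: 1330004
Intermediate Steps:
E = 48 (E = 12*4 = 48)
l(d) = -5 (l(d) = -½*10 = -5)
b(a, x) = 2*a (b(a, x) = a + a = 2*a)
(-1712 + 2498)*(1697 + l(27)) + b(46, 45) = (-1712 + 2498)*(1697 - 5) + 2*46 = 786*1692 + 92 = 1329912 + 92 = 1330004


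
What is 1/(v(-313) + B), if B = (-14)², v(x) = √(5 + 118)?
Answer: 196/38293 - √123/38293 ≈ 0.0048288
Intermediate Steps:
v(x) = √123
B = 196
1/(v(-313) + B) = 1/(√123 + 196) = 1/(196 + √123)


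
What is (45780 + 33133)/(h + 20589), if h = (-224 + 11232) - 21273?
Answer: 78913/10324 ≈ 7.6436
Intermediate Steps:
h = -10265 (h = 11008 - 21273 = -10265)
(45780 + 33133)/(h + 20589) = (45780 + 33133)/(-10265 + 20589) = 78913/10324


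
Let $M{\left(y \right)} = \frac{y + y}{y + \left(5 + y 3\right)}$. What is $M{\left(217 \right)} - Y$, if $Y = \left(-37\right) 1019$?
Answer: $\frac{32915153}{873} \approx 37704.0$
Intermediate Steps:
$M{\left(y \right)} = \frac{2 y}{5 + 4 y}$ ($M{\left(y \right)} = \frac{2 y}{y + \left(5 + 3 y\right)} = \frac{2 y}{5 + 4 y}$)
$Y = -37703$
$M{\left(217 \right)} - Y = 2 \cdot 217 \frac{1}{5 + 4 \cdot 217} - -37703 = 2 \cdot 217 \frac{1}{5 + 868} + 37703 = 2 \cdot 217 \cdot \frac{1}{873} + 37703 = \frac{434}{873} + 37703 = \frac{32915153}{873}$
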